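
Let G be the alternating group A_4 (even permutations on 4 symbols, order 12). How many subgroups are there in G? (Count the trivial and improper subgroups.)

10

|G| = 12, so by Lagrange every subgroup order divides 12. Divisors: 1, 2, 3, 4, 6, 12.
Subgroups by order — order 1: 1; order 2: 3; order 3: 4; order 4: 1; order 6: 0; order 12: 1.
Total: 1 + 3 + 4 + 1 + 0 + 1 = 10.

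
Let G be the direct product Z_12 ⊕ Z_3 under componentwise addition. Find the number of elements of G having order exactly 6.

8

An element (a,b) has order lcm(ord(a), ord(b)); count pairs with lcm equal to 6.
Enumerating gives 8 such elements.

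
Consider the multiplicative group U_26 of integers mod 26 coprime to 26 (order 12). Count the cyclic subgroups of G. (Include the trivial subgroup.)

6

A cyclic subgroup of order d is generated by each of its φ(d) elements of order d, so the cyclic subgroups of order d number (#elements of order d)/φ(d).
Cyclic subgroups by order — order 1: 1; order 2: 1; order 3: 1; order 4: 1; order 6: 1; order 12: 1.
Total: 6.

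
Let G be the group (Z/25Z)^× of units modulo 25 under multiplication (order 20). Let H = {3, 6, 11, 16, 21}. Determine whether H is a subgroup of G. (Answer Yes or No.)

The identity 1 ∉ H, so H is not a subgroup.

No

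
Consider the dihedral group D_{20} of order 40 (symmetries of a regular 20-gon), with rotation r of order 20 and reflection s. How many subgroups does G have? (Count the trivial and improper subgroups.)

48

|G| = 40, so by Lagrange every subgroup order divides 40. Divisors: 1, 2, 4, 5, 8, 10, 20, 40.
Subgroups by order — order 1: 1; order 2: 21; order 4: 11; order 5: 1; order 8: 5; order 10: 5; order 20: 3; order 40: 1.
Total: 1 + 21 + 11 + 1 + 5 + 5 + 3 + 1 = 48.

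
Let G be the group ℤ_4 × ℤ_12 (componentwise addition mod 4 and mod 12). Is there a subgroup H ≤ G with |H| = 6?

6 | 48. A subgroup of order 6 is {(0,0), (0,2), (0,4), (0,6), (0,8), (0,10)}.

Yes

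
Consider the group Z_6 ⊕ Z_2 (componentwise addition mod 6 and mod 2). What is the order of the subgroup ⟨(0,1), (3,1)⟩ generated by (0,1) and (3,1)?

4

|⟨(0,1)⟩| = 2 and |⟨(3,1)⟩| = 2, so |H| is a multiple of lcm(2, 2) = 2 and divides |G| = 12.
Closing under the operation: H = {(0,0), (0,1), (3,0), (3,1)}, so |H| = 4.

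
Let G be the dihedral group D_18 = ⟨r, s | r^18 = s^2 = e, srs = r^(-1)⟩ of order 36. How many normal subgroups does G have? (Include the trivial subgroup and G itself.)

9

G has 45 subgroups. Checking conjugation-invariance by order — order 1: 1/1 normal; order 2: 1/19 normal; order 3: 1/1 normal; order 4: 0/9 normal; order 6: 1/7 normal; order 9: 1/1 normal; order 12: 0/3 normal; order 18: 3/3 normal; order 36: 1/1 normal.
Total normal subgroups: 9.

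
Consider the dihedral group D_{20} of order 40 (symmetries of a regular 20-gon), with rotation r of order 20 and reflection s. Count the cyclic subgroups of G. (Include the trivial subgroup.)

26

A cyclic subgroup of order d is generated by each of its φ(d) elements of order d, so the cyclic subgroups of order d number (#elements of order d)/φ(d).
Cyclic subgroups by order — order 1: 1; order 2: 21; order 4: 1; order 5: 1; order 10: 1; order 20: 1.
Total: 26.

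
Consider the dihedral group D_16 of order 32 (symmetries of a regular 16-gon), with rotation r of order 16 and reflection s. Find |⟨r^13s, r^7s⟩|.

16

|⟨r^13s⟩| = 2 and |⟨r^7s⟩| = 2, so |H| is a multiple of lcm(2, 2) = 2 and divides |G| = 32.
Closing under the operation: H = {e, r^2, r^4, r^6, r^8, r^10, r^12, r^14, rs, r^3s, r^5s, r^7s, r^9s, r^11s, r^13s, r^15s}, so |H| = 16.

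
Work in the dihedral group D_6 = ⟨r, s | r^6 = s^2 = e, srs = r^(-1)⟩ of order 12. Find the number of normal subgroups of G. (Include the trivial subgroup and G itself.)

G has 16 subgroups. Checking conjugation-invariance by order — order 1: 1/1 normal; order 2: 1/7 normal; order 3: 1/1 normal; order 4: 0/3 normal; order 6: 3/3 normal; order 12: 1/1 normal.
Total normal subgroups: 7.

7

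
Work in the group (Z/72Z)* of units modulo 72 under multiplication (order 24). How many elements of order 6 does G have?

Enumerating element orders in G gives 14 elements of order 6.

14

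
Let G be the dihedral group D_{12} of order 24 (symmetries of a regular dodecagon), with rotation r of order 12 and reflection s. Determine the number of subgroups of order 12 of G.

3

|G| = 24 and 12 | 24, so subgroups of order 12 are possible by Lagrange.
The subgroups of order 12 are: {e, r, r^2, r^3, r^4, r^5, r^6, r^7, r^8, r^9, r^10, r^11}; {e, r^2, r^4, r^6, r^8, r^10, s, r^2s, r^4s, r^6s, r^8s, r^10s}; {e, r^2, r^4, r^6, r^8, r^10, rs, r^3s, r^5s, r^7s, r^9s, r^11s}.
So G has 3 subgroups of order 12.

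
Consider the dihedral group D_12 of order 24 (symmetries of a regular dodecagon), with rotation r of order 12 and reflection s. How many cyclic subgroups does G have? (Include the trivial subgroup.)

Each element a generates a cyclic subgroup ⟨a⟩; distinct elements may generate the same one (a cyclic group of order d has φ(d) generators).
Cyclic subgroups by order — order 1: 1; order 2: 13; order 3: 1; order 4: 1; order 6: 1; order 12: 1.
Total: 18.

18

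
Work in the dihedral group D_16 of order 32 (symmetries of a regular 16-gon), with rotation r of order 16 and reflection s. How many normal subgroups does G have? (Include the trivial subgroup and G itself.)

8

G has 36 subgroups. Checking conjugation-invariance by order — order 1: 1/1 normal; order 2: 1/17 normal; order 4: 1/9 normal; order 8: 1/5 normal; order 16: 3/3 normal; order 32: 1/1 normal.
Total normal subgroups: 8.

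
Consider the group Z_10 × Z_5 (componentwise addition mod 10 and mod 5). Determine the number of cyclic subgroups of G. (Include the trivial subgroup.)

A cyclic subgroup of order d is generated by each of its φ(d) elements of order d, so the cyclic subgroups of order d number (#elements of order d)/φ(d).
Cyclic subgroups by order — order 1: 1; order 2: 1; order 5: 6; order 10: 6.
Total: 14.

14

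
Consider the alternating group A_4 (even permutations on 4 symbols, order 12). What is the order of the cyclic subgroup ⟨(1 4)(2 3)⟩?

Computing powers of (1 4)(2 3): the smallest k with ((1 4)(2 3))^k = e is k = 2.

2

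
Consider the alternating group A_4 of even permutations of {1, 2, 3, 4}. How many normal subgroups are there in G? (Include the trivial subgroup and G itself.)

3

G has 10 subgroups. Checking conjugation-invariance by order — order 1: 1/1 normal; order 2: 0/3 normal; order 3: 0/4 normal; order 4: 1/1 normal; order 12: 1/1 normal.
Total normal subgroups: 3.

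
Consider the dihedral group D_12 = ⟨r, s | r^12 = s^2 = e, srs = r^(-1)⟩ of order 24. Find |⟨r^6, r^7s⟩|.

4

|⟨r^6⟩| = 2 and |⟨r^7s⟩| = 2, so |H| is a multiple of lcm(2, 2) = 2 and divides |G| = 24.
Closing under the operation: H = {e, r^6, rs, r^7s}, so |H| = 4.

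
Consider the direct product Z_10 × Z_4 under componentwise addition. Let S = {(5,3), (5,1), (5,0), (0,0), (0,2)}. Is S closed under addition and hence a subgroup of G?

No

Closure fails: (0,2) + (5,0) = (5,2) ∉ S. So S is not a subgroup.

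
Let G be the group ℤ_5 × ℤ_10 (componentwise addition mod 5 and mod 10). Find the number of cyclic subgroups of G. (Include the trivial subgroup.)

Group the elements of G by the cyclic subgroup they generate; each cyclic subgroup of order d accounts for φ(d) elements.
Cyclic subgroups by order — order 1: 1; order 2: 1; order 5: 6; order 10: 6.
Total: 14.

14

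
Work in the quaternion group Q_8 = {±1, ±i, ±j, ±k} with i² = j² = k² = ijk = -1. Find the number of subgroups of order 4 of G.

|G| = 8 and 4 | 8, so subgroups of order 4 are possible by Lagrange.
The subgroups of order 4 are: {1, -1, i, -i}; {1, -1, j, -j}; {1, -1, k, -k}.
So G has 3 subgroups of order 4.

3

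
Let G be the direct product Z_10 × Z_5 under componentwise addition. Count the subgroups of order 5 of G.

6

|G| = 50 and 5 | 50, so subgroups of order 5 are possible by Lagrange.
The subgroups of order 5 are: {(0,0), (0,1), (0,2), (0,3), (0,4)}; {(0,0), (2,0), (4,0), (6,0), (8,0)}; {(0,0), (2,1), (4,2), (6,3), (8,4)}; {(0,0), (2,2), (4,4), (6,1), (8,3)}; … (6 in all).
So G has 6 subgroups of order 5.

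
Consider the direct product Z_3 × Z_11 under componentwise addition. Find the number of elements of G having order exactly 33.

An element (a,b) has order lcm(ord(a), ord(b)); count pairs with lcm equal to 33.
Enumerating gives 20 such elements.

20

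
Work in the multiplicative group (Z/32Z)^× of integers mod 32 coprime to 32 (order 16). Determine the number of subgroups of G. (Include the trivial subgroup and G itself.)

11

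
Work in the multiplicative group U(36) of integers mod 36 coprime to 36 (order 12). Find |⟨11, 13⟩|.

|⟨11⟩| = 6 and |⟨13⟩| = 3, so |H| is a multiple of lcm(6, 3) = 6 and divides |G| = 12.
Closing under the operation: H = {1, 11, 13, 23, 25, 35}, so |H| = 6.

6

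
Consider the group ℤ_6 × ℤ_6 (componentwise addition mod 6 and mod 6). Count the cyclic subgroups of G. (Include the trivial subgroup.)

Group the elements of G by the cyclic subgroup they generate; each cyclic subgroup of order d accounts for φ(d) elements.
Cyclic subgroups by order — order 1: 1; order 2: 3; order 3: 4; order 6: 12.
Total: 20.

20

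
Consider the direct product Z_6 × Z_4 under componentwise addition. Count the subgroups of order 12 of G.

3

|G| = 24 and 12 | 24, so subgroups of order 12 are possible by Lagrange.
The subgroups of order 12 are: {(0,0), (0,1), (0,2), (0,3), (2,0), (2,1), (2,2), (2,3), (4,0), (4,1), (4,2), (4,3)}; {(0,0), (0,2), (1,0), (1,2), (2,0), (2,2), (3,0), (3,2), (4,0), (4,2), (5,0), (5,2)}; {(0,0), (0,2), (1,1), (1,3), (2,0), (2,2), (3,1), (3,3), (4,0), (4,2), (5,1), (5,3)}.
So G has 3 subgroups of order 12.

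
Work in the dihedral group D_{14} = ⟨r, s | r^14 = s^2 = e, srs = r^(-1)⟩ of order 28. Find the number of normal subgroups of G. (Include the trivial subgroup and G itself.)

G has 28 subgroups. Checking conjugation-invariance by order — order 1: 1/1 normal; order 2: 1/15 normal; order 4: 0/7 normal; order 7: 1/1 normal; order 14: 3/3 normal; order 28: 1/1 normal.
Total normal subgroups: 7.

7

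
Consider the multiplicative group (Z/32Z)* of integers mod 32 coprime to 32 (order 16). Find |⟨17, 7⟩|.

4

|⟨17⟩| = 2 and |⟨7⟩| = 4, so |H| is a multiple of lcm(2, 4) = 4 and divides |G| = 16.
Closing under the operation: H = {1, 7, 17, 23}, so |H| = 4.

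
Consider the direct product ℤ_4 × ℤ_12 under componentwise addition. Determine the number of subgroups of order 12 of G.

7

|G| = 48 and 12 | 48, so subgroups of order 12 are possible by Lagrange.
The subgroups of order 12 are: {(0,0), (0,1), (0,2), (0,3), (0,4), (0,5), (0,6), (0,7), (0,8), (0,9), (0,10), (0,11)}; {(0,0), (0,2), (0,4), (0,6), (0,8), (0,10), (2,0), (2,2), (2,4), (2,6), (2,8), (2,10)}; {(0,0), (0,2), (0,4), (0,6), (0,8), (0,10), (2,1), (2,3), (2,5), (2,7), (2,9), (2,11)}; {(0,0), (0,4), (0,8), (1,0), (1,4), (1,8), (2,0), (2,4), (2,8), (3,0), (3,4), (3,8)}; … (7 in all).
So G has 7 subgroups of order 12.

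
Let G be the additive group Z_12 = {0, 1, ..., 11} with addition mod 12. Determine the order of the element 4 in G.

3

In Z_12, the order of an element a is n/gcd(a, n).
gcd(4, 12) = 4, so |⟨4⟩| = 12/4 = 3.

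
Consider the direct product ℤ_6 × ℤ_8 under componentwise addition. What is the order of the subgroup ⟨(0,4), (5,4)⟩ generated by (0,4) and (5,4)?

12

|⟨(0,4)⟩| = 2 and |⟨(5,4)⟩| = 6, so |H| is a multiple of lcm(2, 6) = 6 and divides |G| = 48.
Closing under the operation: H = {(0,0), (0,4), (1,0), (1,4), (2,0), (2,4), (3,0), (3,4), (4,0), (4,4), (5,0), (5,4)}, so |H| = 12.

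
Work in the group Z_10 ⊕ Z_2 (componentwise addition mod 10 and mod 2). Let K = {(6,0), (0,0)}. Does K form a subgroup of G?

No

(6,0) ∈ K but its inverse (4,0) ∉ K, so K is not a subgroup.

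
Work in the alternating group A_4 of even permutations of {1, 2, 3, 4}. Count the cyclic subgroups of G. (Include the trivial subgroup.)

A cyclic subgroup of order d is generated by each of its φ(d) elements of order d, so the cyclic subgroups of order d number (#elements of order d)/φ(d).
Cyclic subgroups by order — order 1: 1; order 2: 3; order 3: 4.
Total: 8.

8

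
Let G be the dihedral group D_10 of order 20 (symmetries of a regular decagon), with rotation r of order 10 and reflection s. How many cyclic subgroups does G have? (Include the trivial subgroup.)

14

Group the elements of G by the cyclic subgroup they generate; each cyclic subgroup of order d accounts for φ(d) elements.
Cyclic subgroups by order — order 1: 1; order 2: 11; order 5: 1; order 10: 1.
Total: 14.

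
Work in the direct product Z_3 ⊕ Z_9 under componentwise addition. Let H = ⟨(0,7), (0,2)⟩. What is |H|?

9

|⟨(0,7)⟩| = 9 and |⟨(0,2)⟩| = 9, so |H| is a multiple of lcm(9, 9) = 9 and divides |G| = 27.
Closing under the operation: H = {(0,0), (0,1), (0,2), (0,3), (0,4), (0,5), (0,6), (0,7), (0,8)}, so |H| = 9.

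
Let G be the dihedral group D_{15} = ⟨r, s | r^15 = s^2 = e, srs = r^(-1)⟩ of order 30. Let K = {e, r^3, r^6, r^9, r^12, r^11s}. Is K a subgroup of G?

No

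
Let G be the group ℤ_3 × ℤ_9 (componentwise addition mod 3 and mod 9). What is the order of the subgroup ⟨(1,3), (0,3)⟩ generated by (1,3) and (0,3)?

|⟨(1,3)⟩| = 3 and |⟨(0,3)⟩| = 3, so |H| is a multiple of lcm(3, 3) = 3 and divides |G| = 27.
Closing under the operation: H = {(0,0), (0,3), (0,6), (1,0), (1,3), (1,6), (2,0), (2,3), (2,6)}, so |H| = 9.

9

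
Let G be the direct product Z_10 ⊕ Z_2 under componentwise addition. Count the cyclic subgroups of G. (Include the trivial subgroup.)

8

A cyclic subgroup of order d is generated by each of its φ(d) elements of order d, so the cyclic subgroups of order d number (#elements of order d)/φ(d).
Cyclic subgroups by order — order 1: 1; order 2: 3; order 5: 1; order 10: 3.
Total: 8.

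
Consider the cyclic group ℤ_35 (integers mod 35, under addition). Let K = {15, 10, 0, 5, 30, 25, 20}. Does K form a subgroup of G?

|K| = 7 divides |G| = 35, consistent with Lagrange.
K contains the identity, every element's inverse is in K, and K is closed under +: it is a subgroup.
In fact K = ⟨20⟩.

Yes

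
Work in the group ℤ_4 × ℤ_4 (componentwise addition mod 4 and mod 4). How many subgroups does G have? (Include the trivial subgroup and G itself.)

|G| = 16, so by Lagrange every subgroup order divides 16. Divisors: 1, 2, 4, 8, 16.
Subgroups by order — order 1: 1; order 2: 3; order 4: 7; order 8: 3; order 16: 1.
Total: 1 + 3 + 7 + 3 + 1 = 15.

15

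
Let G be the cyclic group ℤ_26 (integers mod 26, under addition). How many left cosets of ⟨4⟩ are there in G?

2

|⟨4⟩| = 13 and |G| = 26.
By Lagrange, [G : H] = |G|/|H| = 26/13 = 2.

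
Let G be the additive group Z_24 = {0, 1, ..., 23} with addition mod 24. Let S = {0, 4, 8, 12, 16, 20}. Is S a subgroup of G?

Yes

|S| = 6 divides |G| = 24, consistent with Lagrange.
S contains the identity, every element's inverse is in S, and S is closed under +: it is a subgroup.
In fact S = ⟨4⟩.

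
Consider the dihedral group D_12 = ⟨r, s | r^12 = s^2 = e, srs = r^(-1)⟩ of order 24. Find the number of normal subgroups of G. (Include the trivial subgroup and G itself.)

9

G has 34 subgroups. Checking conjugation-invariance by order — order 1: 1/1 normal; order 2: 1/13 normal; order 3: 1/1 normal; order 4: 1/7 normal; order 6: 1/5 normal; order 8: 0/3 normal; order 12: 3/3 normal; order 24: 1/1 normal.
Total normal subgroups: 9.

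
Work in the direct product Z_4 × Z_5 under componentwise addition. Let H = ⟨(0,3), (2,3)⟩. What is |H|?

10

|⟨(0,3)⟩| = 5 and |⟨(2,3)⟩| = 10, so |H| is a multiple of lcm(5, 10) = 10 and divides |G| = 20.
Closing under the operation: H = {(0,0), (0,1), (0,2), (0,3), (0,4), (2,0), (2,1), (2,2), (2,3), (2,4)}, so |H| = 10.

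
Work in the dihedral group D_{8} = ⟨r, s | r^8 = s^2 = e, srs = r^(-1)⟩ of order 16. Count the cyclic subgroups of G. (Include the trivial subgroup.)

12

Each element a generates a cyclic subgroup ⟨a⟩; distinct elements may generate the same one (a cyclic group of order d has φ(d) generators).
Cyclic subgroups by order — order 1: 1; order 2: 9; order 4: 1; order 8: 1.
Total: 12.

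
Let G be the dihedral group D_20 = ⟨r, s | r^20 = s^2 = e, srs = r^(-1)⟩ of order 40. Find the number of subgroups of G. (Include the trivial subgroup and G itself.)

48

|G| = 40, so by Lagrange every subgroup order divides 40. Divisors: 1, 2, 4, 5, 8, 10, 20, 40.
Subgroups by order — order 1: 1; order 2: 21; order 4: 11; order 5: 1; order 8: 5; order 10: 5; order 20: 3; order 40: 1.
Total: 1 + 21 + 11 + 1 + 5 + 5 + 3 + 1 = 48.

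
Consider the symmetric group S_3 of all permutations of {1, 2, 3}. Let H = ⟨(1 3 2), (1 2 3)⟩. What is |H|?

|⟨(1 3 2)⟩| = 3 and |⟨(1 2 3)⟩| = 3, so |H| is a multiple of lcm(3, 3) = 3 and divides |G| = 6.
Closing under the operation: H = {e, (1 2 3), (1 3 2)}, so |H| = 3.

3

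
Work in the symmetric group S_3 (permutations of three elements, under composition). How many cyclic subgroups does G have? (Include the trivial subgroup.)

A cyclic subgroup of order d is generated by each of its φ(d) elements of order d, so the cyclic subgroups of order d number (#elements of order d)/φ(d).
Cyclic subgroups by order — order 1: 1; order 2: 3; order 3: 1.
Total: 5.

5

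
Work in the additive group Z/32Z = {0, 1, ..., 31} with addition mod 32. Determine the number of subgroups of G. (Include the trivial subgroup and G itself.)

Subgroups of the cyclic group Z/32Z correspond bijectively to divisors of 32.
Divisors of 32: 1, 2, 4, 8, 16, 32.
So Z/32Z has 6 subgroups.

6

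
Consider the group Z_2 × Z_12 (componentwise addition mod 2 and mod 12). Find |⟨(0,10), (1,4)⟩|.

12

|⟨(0,10)⟩| = 6 and |⟨(1,4)⟩| = 6, so |H| is a multiple of lcm(6, 6) = 6 and divides |G| = 24.
Closing under the operation: H = {(0,0), (0,2), (0,4), (0,6), (0,8), (0,10), (1,0), (1,2), (1,4), (1,6), (1,8), (1,10)}, so |H| = 12.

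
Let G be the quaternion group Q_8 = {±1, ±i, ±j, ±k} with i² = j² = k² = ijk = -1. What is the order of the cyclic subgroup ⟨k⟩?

4

Computing powers of k: the smallest k with (k)^k = e is k = 4.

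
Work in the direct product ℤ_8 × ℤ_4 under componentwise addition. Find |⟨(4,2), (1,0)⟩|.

|⟨(4,2)⟩| = 2 and |⟨(1,0)⟩| = 8, so |H| is a multiple of lcm(2, 8) = 8 and divides |G| = 32.
Closing under the operation: H = {(0,0), (0,2), (1,0), (1,2), (2,0), (2,2), (3,0), (3,2), (4,0), (4,2), (5,0), (5,2), (6,0), (6,2), (7,0), (7,2)}, so |H| = 16.

16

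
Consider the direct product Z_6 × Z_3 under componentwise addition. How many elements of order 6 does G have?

An element (a,b) has order lcm(ord(a), ord(b)); count pairs with lcm equal to 6.
Enumerating gives 8 such elements.

8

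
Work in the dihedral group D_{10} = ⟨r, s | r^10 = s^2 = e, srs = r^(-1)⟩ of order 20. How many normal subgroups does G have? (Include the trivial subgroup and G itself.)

G has 22 subgroups. Checking conjugation-invariance by order — order 1: 1/1 normal; order 2: 1/11 normal; order 4: 0/5 normal; order 5: 1/1 normal; order 10: 3/3 normal; order 20: 1/1 normal.
Total normal subgroups: 7.

7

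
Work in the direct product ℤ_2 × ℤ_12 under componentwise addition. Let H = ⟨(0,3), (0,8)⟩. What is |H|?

12

|⟨(0,3)⟩| = 4 and |⟨(0,8)⟩| = 3, so |H| is a multiple of lcm(4, 3) = 12 and divides |G| = 24.
Closing under the operation: H = {(0,0), (0,1), (0,2), (0,3), (0,4), (0,5), (0,6), (0,7), (0,8), (0,9), (0,10), (0,11)}, so |H| = 12.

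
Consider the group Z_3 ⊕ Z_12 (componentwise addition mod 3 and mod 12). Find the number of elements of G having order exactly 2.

An element (a,b) has order lcm(ord(a), ord(b)); count pairs with lcm equal to 2.
Enumerating gives 1 such elements.

1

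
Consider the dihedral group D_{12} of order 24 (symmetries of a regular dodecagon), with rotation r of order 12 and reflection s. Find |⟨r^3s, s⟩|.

8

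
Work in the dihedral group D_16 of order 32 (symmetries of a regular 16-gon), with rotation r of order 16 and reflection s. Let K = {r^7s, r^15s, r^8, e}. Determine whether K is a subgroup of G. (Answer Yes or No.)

Yes

|K| = 4 divides |G| = 32, consistent with Lagrange.
K contains the identity, every element's inverse is in K, and K is closed under ·: it is a subgroup.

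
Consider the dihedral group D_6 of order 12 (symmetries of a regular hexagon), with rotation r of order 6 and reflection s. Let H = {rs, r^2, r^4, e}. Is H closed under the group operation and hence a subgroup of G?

Closure fails: r^4 · rs = r^5s ∉ H. So H is not a subgroup.

No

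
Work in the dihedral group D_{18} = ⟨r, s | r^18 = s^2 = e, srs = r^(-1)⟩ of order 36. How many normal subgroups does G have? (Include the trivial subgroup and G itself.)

9

G has 45 subgroups. Checking conjugation-invariance by order — order 1: 1/1 normal; order 2: 1/19 normal; order 3: 1/1 normal; order 4: 0/9 normal; order 6: 1/7 normal; order 9: 1/1 normal; order 12: 0/3 normal; order 18: 3/3 normal; order 36: 1/1 normal.
Total normal subgroups: 9.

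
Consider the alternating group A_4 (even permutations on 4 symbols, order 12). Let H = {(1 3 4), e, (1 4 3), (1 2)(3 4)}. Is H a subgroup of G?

Closure fails: (1 4 3) ∘ (1 2)(3 4) = (1 2 4) ∉ H. So H is not a subgroup.

No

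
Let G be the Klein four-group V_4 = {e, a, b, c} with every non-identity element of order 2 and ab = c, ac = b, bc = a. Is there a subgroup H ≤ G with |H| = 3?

No

3 does not divide |G| = 4, so by Lagrange no subgroup of order 3 exists.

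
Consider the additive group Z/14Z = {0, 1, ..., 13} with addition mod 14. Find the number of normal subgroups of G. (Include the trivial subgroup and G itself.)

G is abelian, so every subgroup is normal.
G has 4 subgroups in total, hence 4 normal subgroups.

4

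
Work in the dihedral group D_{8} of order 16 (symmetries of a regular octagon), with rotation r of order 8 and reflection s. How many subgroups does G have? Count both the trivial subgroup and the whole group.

19

|G| = 16, so by Lagrange every subgroup order divides 16. Divisors: 1, 2, 4, 8, 16.
Subgroups by order — order 1: 1; order 2: 9; order 4: 5; order 8: 3; order 16: 1.
Total: 1 + 9 + 5 + 3 + 1 = 19.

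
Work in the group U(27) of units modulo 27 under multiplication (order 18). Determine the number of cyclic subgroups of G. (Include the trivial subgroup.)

A cyclic subgroup of order d is generated by each of its φ(d) elements of order d, so the cyclic subgroups of order d number (#elements of order d)/φ(d).
Cyclic subgroups by order — order 1: 1; order 2: 1; order 3: 1; order 6: 1; order 9: 1; order 18: 1.
Total: 6.

6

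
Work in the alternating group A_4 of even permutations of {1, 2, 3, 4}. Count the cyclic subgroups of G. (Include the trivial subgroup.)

8

A cyclic subgroup of order d is generated by each of its φ(d) elements of order d, so the cyclic subgroups of order d number (#elements of order d)/φ(d).
Cyclic subgroups by order — order 1: 1; order 2: 3; order 3: 4.
Total: 8.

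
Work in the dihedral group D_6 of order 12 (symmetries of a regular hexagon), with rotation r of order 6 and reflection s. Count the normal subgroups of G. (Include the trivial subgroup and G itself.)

7

G has 16 subgroups. Checking conjugation-invariance by order — order 1: 1/1 normal; order 2: 1/7 normal; order 3: 1/1 normal; order 4: 0/3 normal; order 6: 3/3 normal; order 12: 1/1 normal.
Total normal subgroups: 7.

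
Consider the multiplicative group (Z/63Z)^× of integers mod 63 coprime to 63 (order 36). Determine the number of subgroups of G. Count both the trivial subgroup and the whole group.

|G| = 36, so by Lagrange every subgroup order divides 36. Divisors: 1, 2, 3, 4, 6, 9, 12, 18, 36.
Subgroups by order — order 1: 1; order 2: 3; order 3: 4; order 4: 1; order 6: 12; order 9: 1; order 12: 4; order 18: 3; order 36: 1.
Total: 1 + 3 + 4 + 1 + 12 + 1 + 4 + 3 + 1 = 30.

30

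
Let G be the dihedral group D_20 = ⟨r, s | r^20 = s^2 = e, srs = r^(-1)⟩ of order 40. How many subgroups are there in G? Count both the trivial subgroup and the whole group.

|G| = 40, so by Lagrange every subgroup order divides 40. Divisors: 1, 2, 4, 5, 8, 10, 20, 40.
Subgroups by order — order 1: 1; order 2: 21; order 4: 11; order 5: 1; order 8: 5; order 10: 5; order 20: 3; order 40: 1.
Total: 1 + 21 + 11 + 1 + 5 + 5 + 3 + 1 = 48.

48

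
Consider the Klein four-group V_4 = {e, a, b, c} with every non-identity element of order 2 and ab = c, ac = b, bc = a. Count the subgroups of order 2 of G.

|G| = 4 and 2 | 4, so subgroups of order 2 are possible by Lagrange.
The subgroups of order 2 are: {e, a}; {e, b}; {e, c}.
So G has 3 subgroups of order 2.

3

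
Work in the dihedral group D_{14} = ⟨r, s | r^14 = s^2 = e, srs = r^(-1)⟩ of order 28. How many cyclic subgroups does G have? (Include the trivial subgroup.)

18

A cyclic subgroup of order d is generated by each of its φ(d) elements of order d, so the cyclic subgroups of order d number (#elements of order d)/φ(d).
Cyclic subgroups by order — order 1: 1; order 2: 15; order 7: 1; order 14: 1.
Total: 18.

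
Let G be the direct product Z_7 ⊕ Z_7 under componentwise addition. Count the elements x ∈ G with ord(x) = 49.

0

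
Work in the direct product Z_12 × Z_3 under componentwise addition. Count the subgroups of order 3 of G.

|G| = 36 and 3 | 36, so subgroups of order 3 are possible by Lagrange.
The subgroups of order 3 are: {(0,0), (0,1), (0,2)}; {(0,0), (4,0), (8,0)}; {(0,0), (4,1), (8,2)}; {(0,0), (4,2), (8,1)}.
So G has 4 subgroups of order 3.

4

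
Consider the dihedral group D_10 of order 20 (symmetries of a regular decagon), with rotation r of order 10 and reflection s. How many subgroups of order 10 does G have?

|G| = 20 and 10 | 20, so subgroups of order 10 are possible by Lagrange.
The subgroups of order 10 are: {e, r, r^2, r^3, r^4, r^5, r^6, r^7, r^8, r^9}; {e, r^2, r^4, r^6, r^8, s, r^2s, r^4s, r^6s, r^8s}; {e, r^2, r^4, r^6, r^8, rs, r^3s, r^5s, r^7s, r^9s}.
So G has 3 subgroups of order 10.

3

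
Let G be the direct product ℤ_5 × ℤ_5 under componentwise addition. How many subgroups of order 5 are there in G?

6

|G| = 25 and 5 | 25, so subgroups of order 5 are possible by Lagrange.
The subgroups of order 5 are: {(0,0), (0,1), (0,2), (0,3), (0,4)}; {(0,0), (1,0), (2,0), (3,0), (4,0)}; {(0,0), (1,1), (2,2), (3,3), (4,4)}; {(0,0), (1,2), (2,4), (3,1), (4,3)}; … (6 in all).
So G has 6 subgroups of order 5.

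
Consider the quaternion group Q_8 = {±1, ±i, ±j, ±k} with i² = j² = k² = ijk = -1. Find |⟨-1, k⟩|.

4

|⟨-1⟩| = 2 and |⟨k⟩| = 4, so |H| is a multiple of lcm(2, 4) = 4 and divides |G| = 8.
Closing under the operation: H = {1, -1, k, -k}, so |H| = 4.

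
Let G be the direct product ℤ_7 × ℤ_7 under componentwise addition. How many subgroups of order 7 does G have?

|G| = 49 and 7 | 49, so subgroups of order 7 are possible by Lagrange.
The subgroups of order 7 are: {(0,0), (0,1), (0,2), (0,3), (0,4), (0,5), (0,6)}; {(0,0), (1,0), (2,0), (3,0), (4,0), (5,0), (6,0)}; {(0,0), (1,1), (2,2), (3,3), (4,4), (5,5), (6,6)}; {(0,0), (1,2), (2,4), (3,6), (4,1), (5,3), (6,5)}; … (8 in all).
So G has 8 subgroups of order 7.

8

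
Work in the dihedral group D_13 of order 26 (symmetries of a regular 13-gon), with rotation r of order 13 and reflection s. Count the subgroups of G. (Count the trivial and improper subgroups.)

|G| = 26, so by Lagrange every subgroup order divides 26. Divisors: 1, 2, 13, 26.
Subgroups by order — order 1: 1; order 2: 13; order 13: 1; order 26: 1.
Total: 1 + 13 + 1 + 1 = 16.

16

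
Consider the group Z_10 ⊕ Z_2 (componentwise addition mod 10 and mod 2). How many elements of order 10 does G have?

12

An element (a,b) has order lcm(ord(a), ord(b)); count pairs with lcm equal to 10.
Enumerating gives 12 such elements.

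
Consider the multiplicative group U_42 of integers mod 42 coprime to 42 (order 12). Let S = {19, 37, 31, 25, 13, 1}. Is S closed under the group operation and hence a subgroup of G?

Yes

|S| = 6 divides |G| = 12, consistent with Lagrange.
S contains the identity, every element's inverse is in S, and S is closed under ·: it is a subgroup.
In fact S = ⟨19⟩.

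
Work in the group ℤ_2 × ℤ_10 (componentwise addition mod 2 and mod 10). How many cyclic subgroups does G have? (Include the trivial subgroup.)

Group the elements of G by the cyclic subgroup they generate; each cyclic subgroup of order d accounts for φ(d) elements.
Cyclic subgroups by order — order 1: 1; order 2: 3; order 5: 1; order 10: 3.
Total: 8.

8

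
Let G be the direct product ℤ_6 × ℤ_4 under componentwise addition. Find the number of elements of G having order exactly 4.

4

An element (a,b) has order lcm(ord(a), ord(b)); count pairs with lcm equal to 4.
Enumerating gives 4 such elements.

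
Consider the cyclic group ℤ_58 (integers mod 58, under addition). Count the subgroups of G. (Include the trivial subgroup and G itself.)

A cyclic group of order 58 has exactly one subgroup for each divisor of 58.
Divisors of 58: 1, 2, 29, 58.
So ℤ_58 has 4 subgroups.

4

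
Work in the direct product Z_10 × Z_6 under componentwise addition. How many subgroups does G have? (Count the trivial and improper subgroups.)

|G| = 60, so by Lagrange every subgroup order divides 60. Divisors: 1, 2, 3, 4, 5, 6, 10, 12, 15, 20, 30, 60.
Subgroups by order — order 1: 1; order 2: 3; order 3: 1; order 4: 1; order 5: 1; order 6: 3; order 10: 3; order 12: 1; order 15: 1; order 20: 1; order 30: 3; order 60: 1.
Total: 1 + 3 + 1 + 1 + 1 + 3 + 3 + 1 + 1 + 1 + 3 + 1 = 20.

20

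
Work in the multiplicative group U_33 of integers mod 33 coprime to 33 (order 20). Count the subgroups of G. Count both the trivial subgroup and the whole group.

10

|G| = 20, so by Lagrange every subgroup order divides 20. Divisors: 1, 2, 4, 5, 10, 20.
Subgroups by order — order 1: 1; order 2: 3; order 4: 1; order 5: 1; order 10: 3; order 20: 1.
Total: 1 + 3 + 1 + 1 + 3 + 1 = 10.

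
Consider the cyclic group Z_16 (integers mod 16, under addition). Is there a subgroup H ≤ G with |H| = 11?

No

11 does not divide |G| = 16, so by Lagrange no subgroup of order 11 exists.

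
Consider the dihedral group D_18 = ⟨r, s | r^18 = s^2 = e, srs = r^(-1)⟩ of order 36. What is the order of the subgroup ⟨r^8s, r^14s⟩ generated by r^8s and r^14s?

|⟨r^8s⟩| = 2 and |⟨r^14s⟩| = 2, so |H| is a multiple of lcm(2, 2) = 2 and divides |G| = 36.
Closing under the operation: H = {e, r^6, r^12, r^2s, r^8s, r^14s}, so |H| = 6.

6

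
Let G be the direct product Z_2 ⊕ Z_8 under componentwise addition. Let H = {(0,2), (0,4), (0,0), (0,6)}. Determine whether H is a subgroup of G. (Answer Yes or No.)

|H| = 4 divides |G| = 16, consistent with Lagrange.
H contains the identity, every element's inverse is in H, and H is closed under +: it is a subgroup.
In fact H = ⟨(0,2)⟩.

Yes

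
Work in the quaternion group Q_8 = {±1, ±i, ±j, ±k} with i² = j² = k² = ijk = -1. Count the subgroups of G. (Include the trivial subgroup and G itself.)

6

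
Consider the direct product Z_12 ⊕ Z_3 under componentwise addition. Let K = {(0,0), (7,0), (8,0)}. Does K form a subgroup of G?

No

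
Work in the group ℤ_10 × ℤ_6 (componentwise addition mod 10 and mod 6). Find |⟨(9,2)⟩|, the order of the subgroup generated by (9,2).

30

The order of (9,2) in Z_10 × Z_6 is lcm(ord(9) in Z_10, ord(2) in Z_6).
ord(9) = 10 and ord(2) = 3, so |⟨(9,2)⟩| = lcm(10, 3) = 30.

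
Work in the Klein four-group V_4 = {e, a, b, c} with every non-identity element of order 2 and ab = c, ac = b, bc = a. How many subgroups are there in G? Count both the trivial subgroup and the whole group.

5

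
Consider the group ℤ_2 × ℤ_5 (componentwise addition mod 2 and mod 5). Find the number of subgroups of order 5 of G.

1

|G| = 10 and 5 | 10, so subgroups of order 5 are possible by Lagrange.
The subgroups of order 5 are: {(0,0), (0,1), (0,2), (0,3), (0,4)}.
So G has 1 subgroup of order 5.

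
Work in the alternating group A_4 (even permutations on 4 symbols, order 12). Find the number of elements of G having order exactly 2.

3

The elements of order 2 are: (1 2)(3 4), (1 3)(2 4), (1 4)(2 3).
That's 3.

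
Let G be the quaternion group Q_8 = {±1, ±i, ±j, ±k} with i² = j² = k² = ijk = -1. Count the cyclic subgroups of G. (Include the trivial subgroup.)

5

Each element a generates a cyclic subgroup ⟨a⟩; distinct elements may generate the same one (a cyclic group of order d has φ(d) generators).
Cyclic subgroups by order — order 1: 1; order 2: 1; order 4: 3.
Total: 5.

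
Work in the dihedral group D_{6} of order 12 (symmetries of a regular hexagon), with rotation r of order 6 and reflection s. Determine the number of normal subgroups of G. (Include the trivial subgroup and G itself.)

7

G has 16 subgroups. Checking conjugation-invariance by order — order 1: 1/1 normal; order 2: 1/7 normal; order 3: 1/1 normal; order 4: 0/3 normal; order 6: 3/3 normal; order 12: 1/1 normal.
Total normal subgroups: 7.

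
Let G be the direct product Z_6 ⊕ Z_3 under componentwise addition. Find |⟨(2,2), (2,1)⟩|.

9

|⟨(2,2)⟩| = 3 and |⟨(2,1)⟩| = 3, so |H| is a multiple of lcm(3, 3) = 3 and divides |G| = 18.
Closing under the operation: H = {(0,0), (0,1), (0,2), (2,0), (2,1), (2,2), (4,0), (4,1), (4,2)}, so |H| = 9.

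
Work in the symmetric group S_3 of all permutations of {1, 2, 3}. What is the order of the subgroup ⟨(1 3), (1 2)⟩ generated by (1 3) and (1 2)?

6

|⟨(1 3)⟩| = 2 and |⟨(1 2)⟩| = 2, so |H| is a multiple of lcm(2, 2) = 2 and divides |G| = 6.
Closing {(1 3), (1 2)} under the group operation gives all of G, so |H| = 6.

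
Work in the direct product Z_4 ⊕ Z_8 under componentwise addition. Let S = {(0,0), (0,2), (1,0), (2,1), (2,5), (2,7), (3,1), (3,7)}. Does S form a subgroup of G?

No

(1,0) ∈ S but its inverse (3,0) ∉ S, so S is not a subgroup.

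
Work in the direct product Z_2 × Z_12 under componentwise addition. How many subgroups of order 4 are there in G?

|G| = 24 and 4 | 24, so subgroups of order 4 are possible by Lagrange.
The subgroups of order 4 are: {(0,0), (0,3), (0,6), (0,9)}; {(0,0), (0,6), (1,0), (1,6)}; {(0,0), (0,6), (1,3), (1,9)}.
So G has 3 subgroups of order 4.

3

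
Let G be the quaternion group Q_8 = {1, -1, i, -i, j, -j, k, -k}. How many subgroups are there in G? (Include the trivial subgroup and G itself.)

|G| = 8, so by Lagrange every subgroup order divides 8. Divisors: 1, 2, 4, 8.
Subgroups by order — order 1: 1; order 2: 1; order 4: 3; order 8: 1.
Total: 1 + 1 + 3 + 1 = 6.

6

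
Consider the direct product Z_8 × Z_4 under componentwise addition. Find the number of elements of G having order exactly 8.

An element (a,b) has order lcm(ord(a), ord(b)); count pairs with lcm equal to 8.
Enumerating gives 16 such elements.

16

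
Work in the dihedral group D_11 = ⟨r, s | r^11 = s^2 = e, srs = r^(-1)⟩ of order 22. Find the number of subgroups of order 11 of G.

|G| = 22 and 11 | 22, so subgroups of order 11 are possible by Lagrange.
The subgroups of order 11 are: {e, r, r^2, r^3, r^4, r^5, r^6, r^7, r^8, r^9, r^10}.
So G has 1 subgroup of order 11.

1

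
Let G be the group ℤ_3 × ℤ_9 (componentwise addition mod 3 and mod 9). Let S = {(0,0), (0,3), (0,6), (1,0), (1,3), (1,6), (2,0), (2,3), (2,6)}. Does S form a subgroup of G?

Yes

|S| = 9 divides |G| = 27, consistent with Lagrange.
S contains the identity, every element's inverse is in S, and S is closed under +: it is a subgroup.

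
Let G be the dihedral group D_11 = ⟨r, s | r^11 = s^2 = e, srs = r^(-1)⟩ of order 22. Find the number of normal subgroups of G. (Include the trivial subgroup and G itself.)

3

G has 14 subgroups. Checking conjugation-invariance by order — order 1: 1/1 normal; order 2: 0/11 normal; order 11: 1/1 normal; order 22: 1/1 normal.
Total normal subgroups: 3.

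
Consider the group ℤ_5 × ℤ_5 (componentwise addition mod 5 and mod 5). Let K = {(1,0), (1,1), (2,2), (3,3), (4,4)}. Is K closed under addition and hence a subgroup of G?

No

The identity (0,0) ∉ K, so K is not a subgroup.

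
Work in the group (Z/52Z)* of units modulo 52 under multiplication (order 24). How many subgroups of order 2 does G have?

3

|G| = 24 and 2 | 24, so subgroups of order 2 are possible by Lagrange.
The subgroups of order 2 are: {1, 25}; {1, 27}; {1, 51}.
So G has 3 subgroups of order 2.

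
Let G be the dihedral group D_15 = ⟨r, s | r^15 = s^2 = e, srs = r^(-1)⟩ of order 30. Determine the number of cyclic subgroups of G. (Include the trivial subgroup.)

Group the elements of G by the cyclic subgroup they generate; each cyclic subgroup of order d accounts for φ(d) elements.
Cyclic subgroups by order — order 1: 1; order 2: 15; order 3: 1; order 5: 1; order 15: 1.
Total: 19.

19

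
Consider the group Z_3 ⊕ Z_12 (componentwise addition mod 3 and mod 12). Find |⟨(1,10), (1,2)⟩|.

18

|⟨(1,10)⟩| = 6 and |⟨(1,2)⟩| = 6, so |H| is a multiple of lcm(6, 6) = 6 and divides |G| = 36.
Closing under the operation: H = {(0,0), (0,2), (0,4), (0,6), (0,8), (0,10), (1,0), (1,2), (1,4), (1,6), (1,8), (1,10), (2,0), (2,2), (2,4), (2,6), (2,8), (2,10)}, so |H| = 18.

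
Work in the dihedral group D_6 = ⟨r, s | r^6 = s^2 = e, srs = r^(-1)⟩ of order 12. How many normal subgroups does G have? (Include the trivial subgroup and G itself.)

G has 16 subgroups. Checking conjugation-invariance by order — order 1: 1/1 normal; order 2: 1/7 normal; order 3: 1/1 normal; order 4: 0/3 normal; order 6: 3/3 normal; order 12: 1/1 normal.
Total normal subgroups: 7.

7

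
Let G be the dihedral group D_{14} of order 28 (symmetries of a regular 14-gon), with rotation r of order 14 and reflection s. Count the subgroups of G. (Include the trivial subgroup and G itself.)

28

|G| = 28, so by Lagrange every subgroup order divides 28. Divisors: 1, 2, 4, 7, 14, 28.
Subgroups by order — order 1: 1; order 2: 15; order 4: 7; order 7: 1; order 14: 3; order 28: 1.
Total: 1 + 15 + 7 + 1 + 3 + 1 = 28.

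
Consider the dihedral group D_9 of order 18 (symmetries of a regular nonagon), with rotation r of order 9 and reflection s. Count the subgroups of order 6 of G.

3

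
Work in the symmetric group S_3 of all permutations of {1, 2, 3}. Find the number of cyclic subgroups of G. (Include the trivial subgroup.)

Each element a generates a cyclic subgroup ⟨a⟩; distinct elements may generate the same one (a cyclic group of order d has φ(d) generators).
Cyclic subgroups by order — order 1: 1; order 2: 3; order 3: 1.
Total: 5.

5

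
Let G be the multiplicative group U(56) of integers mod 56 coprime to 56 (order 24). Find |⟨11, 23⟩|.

12

|⟨11⟩| = 6 and |⟨23⟩| = 6, so |H| is a multiple of lcm(6, 6) = 6 and divides |G| = 24.
Closing under the operation: H = {1, 9, 11, 15, 23, 25, 29, 37, 39, 43, 51, 53}, so |H| = 12.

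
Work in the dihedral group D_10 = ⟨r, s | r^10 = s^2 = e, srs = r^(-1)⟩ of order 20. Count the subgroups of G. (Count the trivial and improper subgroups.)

22

|G| = 20, so by Lagrange every subgroup order divides 20. Divisors: 1, 2, 4, 5, 10, 20.
Subgroups by order — order 1: 1; order 2: 11; order 4: 5; order 5: 1; order 10: 3; order 20: 1.
Total: 1 + 11 + 5 + 1 + 3 + 1 = 22.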